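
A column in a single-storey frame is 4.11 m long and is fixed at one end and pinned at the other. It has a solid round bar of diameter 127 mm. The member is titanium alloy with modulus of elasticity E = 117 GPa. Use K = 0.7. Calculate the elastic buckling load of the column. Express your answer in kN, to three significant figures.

I = πd⁴/64 = π×127⁴/64 = 1.277×10^7 mm⁴
I = 1.277×10^7 mm⁴ = 1.277×10^-5 m⁴
Effective length L_e = K·L = 0.7 × 4.11 = 2.877 m
P_cr = π²EI / L_e² = π² × 117×10⁹ × 1.277×10^-5 / 2.877² = 1.782×10^6 N

P_cr ≈ 1780 kN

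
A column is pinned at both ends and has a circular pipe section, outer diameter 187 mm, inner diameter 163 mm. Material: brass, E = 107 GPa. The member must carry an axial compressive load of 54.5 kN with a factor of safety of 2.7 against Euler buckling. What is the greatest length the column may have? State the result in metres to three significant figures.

L_max ≈ 13.5 m

d_o = 187 mm, d_i = 163 mm
I = π(d_o⁴ − d_i⁴)/64 = π(187⁴ − 163.0⁴)/64 = 2.537×10^7 mm⁴
I = 2.537×10^-5 m⁴
Required critical load P_cr = n·P = 2.7 × 54.5 = 147.2 kN = 1.472×10^5 N
From P_cr = π²EI/(K·L)²:  L = (1/K)·√(π²EI/P_cr) = (1/1)·√(π²×1.07×10^11×2.537×10^-5/1.472×10^5)
L = 13.5 m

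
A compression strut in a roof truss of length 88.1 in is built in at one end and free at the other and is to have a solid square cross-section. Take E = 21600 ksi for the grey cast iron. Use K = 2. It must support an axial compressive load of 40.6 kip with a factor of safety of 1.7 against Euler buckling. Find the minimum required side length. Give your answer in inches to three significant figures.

Required P_cr = n·P = 1.7 × 40.6 = 69.02 kip
L_e = K·L = 2 × 88.1 = 176.2 in
Required I = P_cr·L_e²/(π²E) = 6.902×10^4 × 176.2² / (π² × 2.16×10^7) = 10.05 in⁴
Solid square: I = a⁴/12  ⇒  a = (12I)^(1/4) = (12×10.05)^(1/4) = 3.31 in

a ≈ 3.31 in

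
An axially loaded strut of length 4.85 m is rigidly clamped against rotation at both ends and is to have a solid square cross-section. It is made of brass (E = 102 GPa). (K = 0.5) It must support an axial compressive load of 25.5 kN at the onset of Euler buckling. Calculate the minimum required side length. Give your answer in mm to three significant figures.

L_e = K·L = 0.5 × 4.85 = 2.425 m
Required I = P_cr·L_e²/(π²E) = 2.550×10^4 × 2.425² / (π² × 1.02×10^11) = 1.490×10^-7 m⁴
I_req = 1.490×10^5 mm⁴
Solid square: I = a⁴/12  ⇒  a = (12I)^(1/4) = (12×1.490×10^5)^(1/4) = 36.6 mm

a ≈ 36.6 mm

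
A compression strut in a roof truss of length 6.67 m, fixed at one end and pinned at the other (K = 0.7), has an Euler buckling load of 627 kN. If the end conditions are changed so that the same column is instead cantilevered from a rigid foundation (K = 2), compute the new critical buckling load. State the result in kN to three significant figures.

P_cr ≈ 76.8 kN

P_cr ∝ 1/K², so P_cr,new = P_cr,old × (K_old/K_new)² = 627 × (0.7/2)²
= 627 × 0.1225 = 76.8 kN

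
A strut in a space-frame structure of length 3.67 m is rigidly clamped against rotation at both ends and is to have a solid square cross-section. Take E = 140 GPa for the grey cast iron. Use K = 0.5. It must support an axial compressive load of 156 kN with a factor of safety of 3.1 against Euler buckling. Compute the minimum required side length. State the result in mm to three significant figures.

Required P_cr = n·P = 3.1 × 156 = 483.6 kN
L_e = K·L = 0.5 × 3.67 = 1.835 m
Required I = P_cr·L_e²/(π²E) = 4.836×10^5 × 1.835² / (π² × 1.40×10^11) = 1.179×10^-6 m⁴
I_req = 1.179×10^6 mm⁴
Solid square: I = a⁴/12  ⇒  a = (12I)^(1/4) = (12×1.179×10^6)^(1/4) = 61.3 mm

a ≈ 61.3 mm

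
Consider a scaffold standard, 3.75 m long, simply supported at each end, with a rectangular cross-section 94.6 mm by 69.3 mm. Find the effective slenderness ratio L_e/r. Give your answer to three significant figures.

λ ≈ 187

For a rectangle r_min = b/√12 = 69.3/√12 = 20.01 mm
L_e = K·L = 1 × 3.75 m = 3.750 m = 3750.0 mm
λ = L_e / r_min = 3750.0 / 20.01 = 187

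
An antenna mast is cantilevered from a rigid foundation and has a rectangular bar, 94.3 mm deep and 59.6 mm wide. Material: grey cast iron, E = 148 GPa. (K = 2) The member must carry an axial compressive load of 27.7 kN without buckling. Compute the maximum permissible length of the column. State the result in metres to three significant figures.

Buckling occurs about the weak axis: I_min = h·b³/12 with b = 59.6 mm (the shorter side).
I_min = 94.3×59.6³/12 = 1.664×10^6 mm⁴
I = 1.664×10^-6 m⁴
At the buckling limit P_cr = P = 2.770×10^4 N
From P_cr = π²EI/(K·L)²:  L = (1/K)·√(π²EI/P_cr) = (1/2)·√(π²×1.48×10^11×1.664×10^-6/2.770×10^4)
L = 4.68 m

L_max ≈ 4.68 m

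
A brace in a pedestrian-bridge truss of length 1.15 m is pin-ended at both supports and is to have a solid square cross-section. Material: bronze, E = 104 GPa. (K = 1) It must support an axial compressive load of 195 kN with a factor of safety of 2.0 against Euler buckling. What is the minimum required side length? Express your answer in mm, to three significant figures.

Required P_cr = n·P = 2.0 × 195 = 390.0 kN
L_e = K·L = 1 × 1.15 = 1.150 m
Required I = P_cr·L_e²/(π²E) = 3.900×10^5 × 1.150² / (π² × 1.04×10^11) = 5.025×10^-7 m⁴
I_req = 5.025×10^5 mm⁴
Solid square: I = a⁴/12  ⇒  a = (12I)^(1/4) = (12×5.025×10^5)^(1/4) = 49.6 mm

a ≈ 49.6 mm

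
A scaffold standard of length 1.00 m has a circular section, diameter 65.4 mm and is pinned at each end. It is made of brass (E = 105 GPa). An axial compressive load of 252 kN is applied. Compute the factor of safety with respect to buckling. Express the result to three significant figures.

n ≈ 3.69

I = πd⁴/64 = π×65.4⁴/64 = 8.980×10^5 mm⁴
I = 8.980×10^5 mm⁴ = 8.980×10^-7 m⁴
Effective length L_e = K·L = 1 × 1.00 = 1.000 m
P_cr = π²EI / L_e² = π² × 105×10⁹ × 8.980×10^-7 / 1.000² = 9.306×10^5 N
Factor of safety n = P_cr / P = 930.61 / 252 = 3.69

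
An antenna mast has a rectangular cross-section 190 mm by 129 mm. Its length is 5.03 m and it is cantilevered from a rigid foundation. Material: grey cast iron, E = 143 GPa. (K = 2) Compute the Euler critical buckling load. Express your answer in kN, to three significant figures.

Buckling occurs about the weak axis: I_min = h·b³/12 with b = 129 mm (the shorter side).
I_min = 190×129³/12 = 3.399×10^7 mm⁴
I = 3.399×10^7 mm⁴ = 3.399×10^-5 m⁴
Effective length L_e = K·L = 2 × 5.03 = 10.06 m
P_cr = π²EI / L_e² = π² × 143×10⁹ × 3.399×10^-5 / 10.06² = 4.740×10^5 N

P_cr ≈ 474 kN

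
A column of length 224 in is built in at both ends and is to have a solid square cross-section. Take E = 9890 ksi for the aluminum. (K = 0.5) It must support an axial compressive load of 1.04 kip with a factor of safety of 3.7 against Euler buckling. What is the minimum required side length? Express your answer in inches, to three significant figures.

Required P_cr = n·P = 3.7 × 1.04 = 3.848 kip
L_e = K·L = 0.5 × 224 = 112.0 in
Required I = P_cr·L_e²/(π²E) = 3.848×10^3 × 112.0² / (π² × 9.89×10^6) = 0.4945 in⁴
Solid square: I = a⁴/12  ⇒  a = (12I)^(1/4) = (12×0.4945)^(1/4) = 1.56 in

a ≈ 1.56 in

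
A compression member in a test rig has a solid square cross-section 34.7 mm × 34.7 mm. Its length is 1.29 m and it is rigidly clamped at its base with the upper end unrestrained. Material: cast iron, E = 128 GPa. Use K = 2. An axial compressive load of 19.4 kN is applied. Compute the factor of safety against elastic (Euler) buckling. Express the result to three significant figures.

n ≈ 1.18

I = a⁴/12 = 34.7⁴/12 = 1.208×10^5 mm⁴
I = 1.208×10^5 mm⁴ = 1.208×10^-7 m⁴
Effective length L_e = K·L = 2 × 1.29 = 2.580 m
P_cr = π²EI / L_e² = π² × 128×10⁹ × 1.208×10^-7 / 2.580² = 2.293×10^4 N
Factor of safety n = P_cr / P = 22.930 / 19.4 = 1.18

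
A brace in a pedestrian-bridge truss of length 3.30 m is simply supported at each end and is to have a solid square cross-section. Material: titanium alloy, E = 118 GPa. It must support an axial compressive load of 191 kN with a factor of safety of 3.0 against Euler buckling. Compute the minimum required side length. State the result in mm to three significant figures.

Required P_cr = n·P = 3.0 × 191 = 573.0 kN
L_e = K·L = 1 × 3.30 = 3.300 m
Required I = P_cr·L_e²/(π²E) = 5.730×10^5 × 3.300² / (π² × 1.18×10^11) = 5.358×10^-6 m⁴
I_req = 5.358×10^6 mm⁴
Solid square: I = a⁴/12  ⇒  a = (12I)^(1/4) = (12×5.358×10^6)^(1/4) = 89.5 mm

a ≈ 89.5 mm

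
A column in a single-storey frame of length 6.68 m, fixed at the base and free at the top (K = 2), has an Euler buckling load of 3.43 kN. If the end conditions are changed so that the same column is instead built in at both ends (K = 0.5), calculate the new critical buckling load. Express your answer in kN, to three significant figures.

P_cr ≈ 54.9 kN

P_cr ∝ 1/K², so P_cr,new = P_cr,old × (K_old/K_new)² = 3.43 × (2/0.5)²
= 3.43 × 16.00 = 54.9 kN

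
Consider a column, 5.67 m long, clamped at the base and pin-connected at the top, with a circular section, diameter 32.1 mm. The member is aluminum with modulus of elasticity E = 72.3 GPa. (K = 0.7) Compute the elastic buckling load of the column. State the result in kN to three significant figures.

I = πd⁴/64 = π×32.1⁴/64 = 5.212×10^4 mm⁴
I = 5.212×10^4 mm⁴ = 5.212×10^-8 m⁴
Effective length L_e = K·L = 0.7 × 5.67 = 3.969 m
P_cr = π²EI / L_e² = π² × 72.3×10⁹ × 5.212×10^-8 / 3.969² = 2.361×10^3 N

P_cr ≈ 2.36 kN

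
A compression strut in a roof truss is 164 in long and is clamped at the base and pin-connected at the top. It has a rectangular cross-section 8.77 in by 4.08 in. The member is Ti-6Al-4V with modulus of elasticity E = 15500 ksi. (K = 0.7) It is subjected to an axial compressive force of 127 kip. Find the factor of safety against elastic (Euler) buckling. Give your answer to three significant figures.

n ≈ 4.54

Buckling occurs about the weak axis: I_min = h·b³/12 with b = 4.08 in (the shorter side).
I_min = 8.77×4.08³/12 = 49.64 in⁴
Effective length L_e = K·L = 0.7 × 164 = 114.8 in
P_cr = π²EI / L_e² = π² × 15500×10³ × 49.64 / 114.8² = 5.762×10^5 lb
Factor of safety n = P_cr / P = 576.16 / 127 = 4.54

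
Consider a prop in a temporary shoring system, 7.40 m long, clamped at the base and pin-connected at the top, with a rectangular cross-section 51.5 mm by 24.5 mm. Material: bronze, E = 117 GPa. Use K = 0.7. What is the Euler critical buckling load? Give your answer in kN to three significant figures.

P_cr ≈ 2.72 kN

Buckling occurs about the weak axis: I_min = h·b³/12 with b = 24.5 mm (the shorter side).
I_min = 51.5×24.5³/12 = 6.311×10^4 mm⁴
I = 6.311×10^4 mm⁴ = 6.311×10^-8 m⁴
Effective length L_e = K·L = 0.7 × 7.40 = 5.180 m
P_cr = π²EI / L_e² = π² × 117×10⁹ × 6.311×10^-8 / 5.180² = 2.716×10^3 N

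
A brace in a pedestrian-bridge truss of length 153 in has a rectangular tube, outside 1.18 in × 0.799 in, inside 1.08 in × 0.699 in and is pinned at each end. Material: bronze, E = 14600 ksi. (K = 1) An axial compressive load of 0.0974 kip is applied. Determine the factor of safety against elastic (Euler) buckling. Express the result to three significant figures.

Weak-axis I_min = (h_o·b_o³ − h_i·b_i³)/12 with b_o = 0.799, b_i = 0.6990 in (shorter outer/inner sides).
I_min = (1.18×0.799³ − 1.080×0.6990³)/12 = 1.942×10^-2 in⁴
Effective length L_e = K·L = 1 × 153 = 153.0 in
P_cr = π²EI / L_e² = π² × 14600×10³ × 1.942×10^-2 / 153.0² = 119.5 lb
Factor of safety n = P_cr / P = 0.11954 / 0.0974 = 1.23

n ≈ 1.23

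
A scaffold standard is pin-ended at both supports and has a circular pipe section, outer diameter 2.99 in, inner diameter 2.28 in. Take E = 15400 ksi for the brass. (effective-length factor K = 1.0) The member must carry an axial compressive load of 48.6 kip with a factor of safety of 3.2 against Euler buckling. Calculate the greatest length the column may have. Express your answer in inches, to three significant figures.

d_o = 2.99 in, d_i = 2.28 in
I = π(d_o⁴ − d_i⁴)/64 = π(2.99⁴ − 2.280⁴)/64 = 2.597 in⁴
Required critical load P_cr = n·P = 3.2 × 48.6 = 155.5 kip = 1.555×10^5 lb
From P_cr = π²EI/(K·L)²:  L = (1/K)·√(π²EI/P_cr) = (1/1)·√(π²×1.54×10^7×2.597/1.555×10^5)
L = 50.4 in

L_max ≈ 50.4 in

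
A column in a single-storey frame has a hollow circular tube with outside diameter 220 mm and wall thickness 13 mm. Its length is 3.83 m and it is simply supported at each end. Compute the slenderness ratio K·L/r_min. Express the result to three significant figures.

Inner diameter d_i = 220 − 2×13 = 194.0 mm
I = π(d_o⁴ − d_i⁴)/64 = π(220⁴ − 194.0⁴)/64 = 4.546×10^7 mm⁴
A = 8.454×10^3 mm²;  r_min = √(I/A) = √(4.546×10^7/8.454×10^3) = 73.33 mm
L_e = K·L = 1 × 3.83 m = 3.830 m = 3830.0 mm
λ = L_e / r_min = 3830.0 / 73.33 = 52.2

λ ≈ 52.2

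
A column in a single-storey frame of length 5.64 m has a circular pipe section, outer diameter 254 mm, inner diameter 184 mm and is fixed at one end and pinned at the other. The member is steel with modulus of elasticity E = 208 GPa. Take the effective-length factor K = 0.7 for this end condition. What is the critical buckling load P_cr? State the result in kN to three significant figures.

d_o = 254 mm, d_i = 184 mm
I = π(d_o⁴ − d_i⁴)/64 = π(254⁴ − 184.0⁴)/64 = 1.481×10^8 mm⁴
I = 1.481×10^8 mm⁴ = 1.481×10^-4 m⁴
Effective length L_e = K·L = 0.7 × 5.64 = 3.948 m
P_cr = π²EI / L_e² = π² × 208×10⁹ × 1.481×10^-4 / 3.948² = 1.950×10^7 N

P_cr ≈ 19500 kN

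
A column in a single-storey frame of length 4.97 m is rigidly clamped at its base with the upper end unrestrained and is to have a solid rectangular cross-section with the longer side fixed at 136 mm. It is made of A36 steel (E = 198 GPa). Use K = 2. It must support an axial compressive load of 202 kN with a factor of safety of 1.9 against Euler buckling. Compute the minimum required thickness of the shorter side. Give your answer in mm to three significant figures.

Required P_cr = n·P = 1.9 × 202 = 383.8 kN
L_e = K·L = 2 × 4.97 = 9.940 m
Required I = P_cr·L_e²/(π²E) = 3.838×10^5 × 9.940² / (π² × 1.98×10^11) = 1.940×10^-5 m⁴
I_req = 1.940×10^7 mm⁴
Rectangle, weak axis: I_min = h·b³/12 with h = 136 mm fixed  ⇒  b = (12I/h)^(1/3) = 120 mm

b ≈ 120 mm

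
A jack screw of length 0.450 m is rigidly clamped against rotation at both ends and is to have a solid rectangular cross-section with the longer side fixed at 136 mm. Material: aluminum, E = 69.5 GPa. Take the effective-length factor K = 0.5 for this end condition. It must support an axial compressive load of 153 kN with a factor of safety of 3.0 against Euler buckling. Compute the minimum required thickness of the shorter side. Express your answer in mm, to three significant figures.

b ≈ 14.4 mm

Required P_cr = n·P = 3.0 × 153 = 459.0 kN
L_e = K·L = 0.5 × 0.450 = 0.2250 m
Required I = P_cr·L_e²/(π²E) = 4.590×10^5 × 0.2250² / (π² × 6.95×10^10) = 3.388×10^-8 m⁴
I_req = 3.388×10^4 mm⁴
Rectangle, weak axis: I_min = h·b³/12 with h = 136 mm fixed  ⇒  b = (12I/h)^(1/3) = 14.4 mm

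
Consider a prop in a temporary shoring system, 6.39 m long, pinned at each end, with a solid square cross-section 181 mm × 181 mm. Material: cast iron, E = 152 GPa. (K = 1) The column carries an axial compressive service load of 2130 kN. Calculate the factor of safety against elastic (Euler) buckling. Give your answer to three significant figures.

I = a⁴/12 = 181⁴/12 = 8.944×10^7 mm⁴
I = 8.944×10^7 mm⁴ = 8.944×10^-5 m⁴
Effective length L_e = K·L = 1 × 6.39 = 6.390 m
P_cr = π²EI / L_e² = π² × 152×10⁹ × 8.944×10^-5 / 6.390² = 3.286×10^6 N
Factor of safety n = P_cr / P = 3286.1 / 2130 = 1.54

n ≈ 1.54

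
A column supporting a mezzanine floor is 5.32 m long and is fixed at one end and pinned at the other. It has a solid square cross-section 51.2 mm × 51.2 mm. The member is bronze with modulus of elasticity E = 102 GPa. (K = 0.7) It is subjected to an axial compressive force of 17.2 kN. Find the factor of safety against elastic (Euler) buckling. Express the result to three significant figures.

I = a⁴/12 = 51.2⁴/12 = 5.727×10^5 mm⁴
I = 5.727×10^5 mm⁴ = 5.727×10^-7 m⁴
Effective length L_e = K·L = 0.7 × 5.32 = 3.724 m
P_cr = π²EI / L_e² = π² × 102×10⁹ × 5.727×10^-7 / 3.724² = 4.157×10^4 N
Factor of safety n = P_cr / P = 41.570 / 17.2 = 2.42

n ≈ 2.42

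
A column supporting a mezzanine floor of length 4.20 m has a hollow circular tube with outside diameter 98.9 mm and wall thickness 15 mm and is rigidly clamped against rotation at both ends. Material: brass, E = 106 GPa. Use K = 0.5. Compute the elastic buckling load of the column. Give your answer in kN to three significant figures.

P_cr ≈ 852 kN

Inner diameter d_i = 98.9 − 2×15 = 68.90 mm
I = π(d_o⁴ − d_i⁴)/64 = π(98.9⁴ − 68.90⁴)/64 = 3.590×10^6 mm⁴
I = 3.590×10^6 mm⁴ = 3.590×10^-6 m⁴
Effective length L_e = K·L = 0.5 × 4.20 = 2.100 m
P_cr = π²EI / L_e² = π² × 106×10⁹ × 3.590×10^-6 / 2.100² = 8.517×10^5 N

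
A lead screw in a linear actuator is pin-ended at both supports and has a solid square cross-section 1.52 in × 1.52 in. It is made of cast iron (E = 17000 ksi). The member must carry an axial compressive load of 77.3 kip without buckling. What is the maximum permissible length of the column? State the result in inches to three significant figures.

I = a⁴/12 = 1.52⁴/12 = 0.4448 in⁴
At the buckling limit P_cr = P = 7.730×10^4 lb
From P_cr = π²EI/(K·L)²:  L = (1/K)·√(π²EI/P_cr) = (1/1)·√(π²×1.70×10^7×0.4448/7.730×10^4)
L = 31.1 in

L_max ≈ 31.1 in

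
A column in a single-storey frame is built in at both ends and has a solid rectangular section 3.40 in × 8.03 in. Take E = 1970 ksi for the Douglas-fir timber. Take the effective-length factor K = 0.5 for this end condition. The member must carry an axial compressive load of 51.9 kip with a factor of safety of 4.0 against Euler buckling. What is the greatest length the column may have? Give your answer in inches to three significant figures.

Buckling occurs about the weak axis: I_min = h·b³/12 with b = 3.40 in (the shorter side).
I_min = 8.03×3.40³/12 = 26.30 in⁴
Required critical load P_cr = n·P = 4.0 × 51.9 = 207.6 kip = 2.076×10^5 lb
From P_cr = π²EI/(K·L)²:  L = (1/K)·√(π²EI/P_cr) = (1/0.5)·√(π²×1.97×10^6×26.30/2.076×10^5)
L = 99.3 in

L_max ≈ 99.3 in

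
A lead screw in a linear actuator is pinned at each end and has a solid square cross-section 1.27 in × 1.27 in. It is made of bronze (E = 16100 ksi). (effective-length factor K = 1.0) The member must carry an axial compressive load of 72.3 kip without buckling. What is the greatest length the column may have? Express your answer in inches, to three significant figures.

I = a⁴/12 = 1.27⁴/12 = 0.2168 in⁴
At the buckling limit P_cr = P = 7.230×10^4 lb
From P_cr = π²EI/(K·L)²:  L = (1/K)·√(π²EI/P_cr) = (1/1)·√(π²×1.61×10^7×0.2168/7.230×10^4)
L = 21.8 in

L_max ≈ 21.8 in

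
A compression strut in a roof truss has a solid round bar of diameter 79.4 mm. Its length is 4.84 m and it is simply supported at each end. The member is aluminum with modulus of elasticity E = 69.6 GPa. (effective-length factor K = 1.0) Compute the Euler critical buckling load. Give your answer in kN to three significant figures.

P_cr ≈ 57.2 kN

I = πd⁴/64 = π×79.4⁴/64 = 1.951×10^6 mm⁴
I = 1.951×10^6 mm⁴ = 1.951×10^-6 m⁴
Effective length L_e = K·L = 1 × 4.84 = 4.840 m
P_cr = π²EI / L_e² = π² × 69.6×10⁹ × 1.951×10^-6 / 4.840² = 5.721×10^4 N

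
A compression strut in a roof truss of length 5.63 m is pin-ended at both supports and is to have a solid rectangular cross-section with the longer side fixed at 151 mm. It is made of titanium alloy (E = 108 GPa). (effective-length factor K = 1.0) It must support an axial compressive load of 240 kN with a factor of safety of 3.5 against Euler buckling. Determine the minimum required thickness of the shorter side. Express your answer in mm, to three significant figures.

b ≈ 126 mm

Required P_cr = n·P = 3.5 × 240 = 840.0 kN
L_e = K·L = 1 × 5.63 = 5.630 m
Required I = P_cr·L_e²/(π²E) = 8.400×10^5 × 5.630² / (π² × 1.08×10^11) = 2.498×10^-5 m⁴
I_req = 2.498×10^7 mm⁴
Rectangle, weak axis: I_min = h·b³/12 with h = 151 mm fixed  ⇒  b = (12I/h)^(1/3) = 126 mm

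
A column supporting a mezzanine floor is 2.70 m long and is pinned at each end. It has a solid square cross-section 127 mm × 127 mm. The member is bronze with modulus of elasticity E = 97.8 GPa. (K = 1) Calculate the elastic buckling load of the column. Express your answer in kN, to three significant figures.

I = a⁴/12 = 127⁴/12 = 2.168×10^7 mm⁴
I = 2.168×10^7 mm⁴ = 2.168×10^-5 m⁴
Effective length L_e = K·L = 1 × 2.70 = 2.700 m
P_cr = π²EI / L_e² = π² × 97.8×10⁹ × 2.168×10^-5 / 2.700² = 2.870×10^6 N

P_cr ≈ 2870 kN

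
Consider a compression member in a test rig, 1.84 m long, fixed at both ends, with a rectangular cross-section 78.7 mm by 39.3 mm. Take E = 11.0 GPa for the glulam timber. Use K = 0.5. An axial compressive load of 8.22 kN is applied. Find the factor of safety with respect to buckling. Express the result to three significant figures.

n ≈ 6.21

Buckling occurs about the weak axis: I_min = h·b³/12 with b = 39.3 mm (the shorter side).
I_min = 78.7×39.3³/12 = 3.981×10^5 mm⁴
I = 3.981×10^5 mm⁴ = 3.981×10^-7 m⁴
Effective length L_e = K·L = 0.5 × 1.84 = 0.9200 m
P_cr = π²EI / L_e² = π² × 11.0×10⁹ × 3.981×10^-7 / 0.9200² = 5.106×10^4 N
Factor of safety n = P_cr / P = 51.061 / 8.22 = 6.21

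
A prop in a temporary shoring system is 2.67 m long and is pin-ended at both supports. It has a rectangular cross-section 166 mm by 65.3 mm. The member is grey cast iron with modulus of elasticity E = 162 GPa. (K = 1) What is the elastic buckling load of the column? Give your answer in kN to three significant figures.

Buckling occurs about the weak axis: I_min = h·b³/12 with b = 65.3 mm (the shorter side).
I_min = 166×65.3³/12 = 3.852×10^6 mm⁴
I = 3.852×10^6 mm⁴ = 3.852×10^-6 m⁴
Effective length L_e = K·L = 1 × 2.67 = 2.670 m
P_cr = π²EI / L_e² = π² × 162×10⁹ × 3.852×10^-6 / 2.670² = 8.639×10^5 N

P_cr ≈ 864 kN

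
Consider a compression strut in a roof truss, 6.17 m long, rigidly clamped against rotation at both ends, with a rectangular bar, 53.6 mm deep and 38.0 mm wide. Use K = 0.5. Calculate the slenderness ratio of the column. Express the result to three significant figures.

λ ≈ 281

For a rectangle r_min = b/√12 = 38.0/√12 = 10.97 mm
L_e = K·L = 0.5 × 6.17 m = 3.085 m = 3085.0 mm
λ = L_e / r_min = 3085.0 / 10.97 = 281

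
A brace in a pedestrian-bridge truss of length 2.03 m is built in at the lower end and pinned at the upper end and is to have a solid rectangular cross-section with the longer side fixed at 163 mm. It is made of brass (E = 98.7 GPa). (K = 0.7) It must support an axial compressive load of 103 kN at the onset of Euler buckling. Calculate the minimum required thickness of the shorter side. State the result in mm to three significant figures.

b ≈ 25.0 mm

L_e = K·L = 0.7 × 2.03 = 1.421 m
Required I = P_cr·L_e²/(π²E) = 1.030×10^5 × 1.421² / (π² × 9.87×10^10) = 2.135×10^-7 m⁴
I_req = 2.135×10^5 mm⁴
Rectangle, weak axis: I_min = h·b³/12 with h = 163 mm fixed  ⇒  b = (12I/h)^(1/3) = 25.0 mm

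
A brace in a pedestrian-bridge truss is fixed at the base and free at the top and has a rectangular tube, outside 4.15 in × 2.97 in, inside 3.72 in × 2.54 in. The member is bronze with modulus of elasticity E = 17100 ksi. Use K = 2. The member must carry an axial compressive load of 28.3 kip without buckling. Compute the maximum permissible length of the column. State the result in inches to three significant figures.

Weak-axis I_min = (h_o·b_o³ − h_i·b_i³)/12 with b_o = 2.97, b_i = 2.540 in (shorter outer/inner sides).
I_min = (4.15×2.97³ − 3.720×2.540³)/12 = 3.980 in⁴
At the buckling limit P_cr = P = 2.830×10^4 lb
From P_cr = π²EI/(K·L)²:  L = (1/K)·√(π²EI/P_cr) = (1/2)·√(π²×1.71×10^7×3.980/2.830×10^4)
L = 77.0 in

L_max ≈ 77.0 in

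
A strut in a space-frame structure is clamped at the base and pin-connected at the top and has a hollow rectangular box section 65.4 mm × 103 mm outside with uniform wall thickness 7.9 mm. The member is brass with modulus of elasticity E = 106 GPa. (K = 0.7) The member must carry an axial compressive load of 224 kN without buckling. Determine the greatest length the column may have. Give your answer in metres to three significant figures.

Inner dimensions: h_i = 103 − 2×7.9 = 87.20 mm, b_i = 65.4 − 2×7.9 = 49.60 mm
Weak-axis I_min = (h_o·b_o³ − h_i·b_i³)/12 with b_o = 65.4, b_i = 49.60 mm (shorter outer/inner sides).
I_min = (103×65.4³ − 87.20×49.60³)/12 = 1.514×10^6 mm⁴
I = 1.514×10^-6 m⁴
At the buckling limit P_cr = P = 2.240×10^5 N
From P_cr = π²EI/(K·L)²:  L = (1/K)·√(π²EI/P_cr) = (1/0.7)·√(π²×1.06×10^11×1.514×10^-6/2.240×10^5)
L = 3.80 m

L_max ≈ 3.80 m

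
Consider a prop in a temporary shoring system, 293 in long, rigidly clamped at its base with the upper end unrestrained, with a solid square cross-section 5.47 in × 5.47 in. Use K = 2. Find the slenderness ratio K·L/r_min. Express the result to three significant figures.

For a square r = a/√12 = 5.47/√12 = 1.579 in
L_e = K·L = 2 × 293 = 586.0 in
λ = L_e / r_min = 586.00 / 1.579 = 371

λ ≈ 371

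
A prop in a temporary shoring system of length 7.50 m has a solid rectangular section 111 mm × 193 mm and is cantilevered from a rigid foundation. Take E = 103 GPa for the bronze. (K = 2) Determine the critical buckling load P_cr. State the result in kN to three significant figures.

P_cr ≈ 99.4 kN

Buckling occurs about the weak axis: I_min = h·b³/12 with b = 111 mm (the shorter side).
I_min = 193×111³/12 = 2.200×10^7 mm⁴
I = 2.200×10^7 mm⁴ = 2.200×10^-5 m⁴
Effective length L_e = K·L = 2 × 7.50 = 15.00 m
P_cr = π²EI / L_e² = π² × 103×10⁹ × 2.200×10^-5 / 15.00² = 9.938×10^4 N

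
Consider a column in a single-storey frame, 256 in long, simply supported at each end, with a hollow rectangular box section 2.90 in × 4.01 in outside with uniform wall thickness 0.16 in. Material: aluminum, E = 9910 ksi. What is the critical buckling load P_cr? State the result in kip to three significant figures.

P_cr ≈ 4.28 kip

Inner dimensions: h_i = 4.01 − 2×0.16 = 3.690 in, b_i = 2.90 − 2×0.16 = 2.580 in
Weak-axis I_min = (h_o·b_o³ − h_i·b_i³)/12 with b_o = 2.90, b_i = 2.580 in (shorter outer/inner sides).
I_min = (4.01×2.90³ − 3.690×2.580³)/12 = 2.869 in⁴
Effective length L_e = K·L = 1 × 256 = 256.0 in
P_cr = π²EI / L_e² = π² × 9910×10³ × 2.869 / 256.0² = 4.282×10^3 lb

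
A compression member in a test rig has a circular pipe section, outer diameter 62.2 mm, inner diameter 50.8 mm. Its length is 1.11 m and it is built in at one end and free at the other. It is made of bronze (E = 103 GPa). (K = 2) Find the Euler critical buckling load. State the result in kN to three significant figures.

d_o = 62.2 mm, d_i = 50.8 mm
I = π(d_o⁴ − d_i⁴)/64 = π(62.2⁴ − 50.80⁴)/64 = 4.078×10^5 mm⁴
I = 4.078×10^5 mm⁴ = 4.078×10^-7 m⁴
Effective length L_e = K·L = 2 × 1.11 = 2.220 m
P_cr = π²EI / L_e² = π² × 103×10⁹ × 4.078×10^-7 / 2.220² = 8.412×10^4 N

P_cr ≈ 84.1 kN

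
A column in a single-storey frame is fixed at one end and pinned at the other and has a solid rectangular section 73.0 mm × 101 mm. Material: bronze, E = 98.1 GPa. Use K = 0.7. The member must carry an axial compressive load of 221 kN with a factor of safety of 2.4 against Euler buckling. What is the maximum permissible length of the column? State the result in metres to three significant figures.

L_max ≈ 3.49 m

Buckling occurs about the weak axis: I_min = h·b³/12 with b = 73.0 mm (the shorter side).
I_min = 101×73.0³/12 = 3.274×10^6 mm⁴
I = 3.274×10^-6 m⁴
Required critical load P_cr = n·P = 2.4 × 221 = 530.4 kN = 5.304×10^5 N
From P_cr = π²EI/(K·L)²:  L = (1/K)·√(π²EI/P_cr) = (1/0.7)·√(π²×9.81×10^10×3.274×10^-6/5.304×10^5)
L = 3.49 m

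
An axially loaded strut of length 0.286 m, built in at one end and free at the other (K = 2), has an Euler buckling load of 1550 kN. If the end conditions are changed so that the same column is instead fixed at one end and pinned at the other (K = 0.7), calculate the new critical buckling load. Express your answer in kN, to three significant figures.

P_cr ∝ 1/K², so P_cr,new = P_cr,old × (K_old/K_new)² = 1550 × (2/0.7)²
= 1550 × 8.163 = 12700 kN

P_cr ≈ 12700 kN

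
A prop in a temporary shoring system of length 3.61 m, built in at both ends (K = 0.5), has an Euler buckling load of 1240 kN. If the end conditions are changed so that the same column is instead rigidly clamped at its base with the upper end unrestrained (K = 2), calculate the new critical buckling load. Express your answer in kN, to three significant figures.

P_cr ∝ 1/K², so P_cr,new = P_cr,old × (K_old/K_new)² = 1240 × (0.5/2)²
= 1240 × 0.06250 = 77.5 kN

P_cr ≈ 77.5 kN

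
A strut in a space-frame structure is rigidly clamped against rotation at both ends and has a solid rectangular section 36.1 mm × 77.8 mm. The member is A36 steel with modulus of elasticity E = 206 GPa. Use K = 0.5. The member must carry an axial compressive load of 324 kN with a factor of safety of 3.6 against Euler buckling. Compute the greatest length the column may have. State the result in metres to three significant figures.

L_max ≈ 1.46 m

Buckling occurs about the weak axis: I_min = h·b³/12 with b = 36.1 mm (the shorter side).
I_min = 77.8×36.1³/12 = 3.050×10^5 mm⁴
I = 3.050×10^-7 m⁴
Required critical load P_cr = n·P = 3.6 × 324 = 1166 kN = 1.166×10^6 N
From P_cr = π²EI/(K·L)²:  L = (1/K)·√(π²EI/P_cr) = (1/0.5)·√(π²×2.06×10^11×3.050×10^-7/1.166×10^6)
L = 1.46 m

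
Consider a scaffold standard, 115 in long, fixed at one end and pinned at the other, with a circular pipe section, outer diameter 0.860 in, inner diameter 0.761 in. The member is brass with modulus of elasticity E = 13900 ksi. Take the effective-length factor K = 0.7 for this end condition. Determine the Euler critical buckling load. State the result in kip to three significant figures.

P_cr ≈ 0.220 kip

d_o = 0.860 in, d_i = 0.761 in
I = π(d_o⁴ − d_i⁴)/64 = π(0.860⁴ − 0.7610⁴)/64 = 1.039×10^-2 in⁴
Effective length L_e = K·L = 0.7 × 115 = 80.50 in
P_cr = π²EI / L_e² = π² × 13900×10³ × 1.039×10^-2 / 80.50² = 219.9 lb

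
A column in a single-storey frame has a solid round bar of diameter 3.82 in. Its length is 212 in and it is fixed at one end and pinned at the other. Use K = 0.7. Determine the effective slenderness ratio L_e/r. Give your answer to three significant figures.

For a solid circle r = d/4 = 3.82/4 = 0.9550 in
L_e = K·L = 0.7 × 212 = 148.4 in
λ = L_e / r_min = 148.40 / 0.9550 = 155

λ ≈ 155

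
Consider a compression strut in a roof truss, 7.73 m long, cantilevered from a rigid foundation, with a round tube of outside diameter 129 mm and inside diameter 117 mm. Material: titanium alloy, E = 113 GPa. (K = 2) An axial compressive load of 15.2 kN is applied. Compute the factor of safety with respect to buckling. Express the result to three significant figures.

d_o = 129 mm, d_i = 117 mm
I = π(d_o⁴ − d_i⁴)/64 = π(129⁴ − 117.0⁴)/64 = 4.395×10^6 mm⁴
I = 4.395×10^6 mm⁴ = 4.395×10^-6 m⁴
Effective length L_e = K·L = 2 × 7.73 = 15.46 m
P_cr = π²EI / L_e² = π² × 113×10⁹ × 4.395×10^-6 / 15.46² = 2.051×10^4 N
Factor of safety n = P_cr / P = 20.508 / 15.2 = 1.35

n ≈ 1.35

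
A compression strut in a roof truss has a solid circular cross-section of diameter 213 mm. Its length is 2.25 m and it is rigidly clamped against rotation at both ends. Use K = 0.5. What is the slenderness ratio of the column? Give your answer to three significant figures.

For a solid circle r = d/4 = 213/4 = 53.25 mm
L_e = K·L = 0.5 × 2.25 m = 1.125 m = 1125.0 mm
λ = L_e / r_min = 1125.0 / 53.25 = 21.1

λ ≈ 21.1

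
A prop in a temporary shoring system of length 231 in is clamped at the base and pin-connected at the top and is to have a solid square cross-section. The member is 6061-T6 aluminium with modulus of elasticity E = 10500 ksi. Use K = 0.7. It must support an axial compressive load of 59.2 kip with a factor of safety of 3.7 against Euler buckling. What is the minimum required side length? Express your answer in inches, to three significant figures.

a ≈ 5.07 in

Required P_cr = n·P = 3.7 × 59.2 = 219.0 kip
L_e = K·L = 0.7 × 231 = 161.7 in
Required I = P_cr·L_e²/(π²E) = 2.190×10^5 × 161.7² / (π² × 1.05×10^7) = 55.27 in⁴
Solid square: I = a⁴/12  ⇒  a = (12I)^(1/4) = (12×55.27)^(1/4) = 5.07 in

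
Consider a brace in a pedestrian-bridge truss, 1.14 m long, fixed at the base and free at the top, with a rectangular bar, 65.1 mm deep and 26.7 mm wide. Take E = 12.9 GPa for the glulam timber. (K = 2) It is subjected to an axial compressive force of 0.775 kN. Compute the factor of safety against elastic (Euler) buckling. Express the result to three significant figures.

n ≈ 3.26

Buckling occurs about the weak axis: I_min = h·b³/12 with b = 26.7 mm (the shorter side).
I_min = 65.1×26.7³/12 = 1.033×10^5 mm⁴
I = 1.033×10^5 mm⁴ = 1.033×10^-7 m⁴
Effective length L_e = K·L = 2 × 1.14 = 2.280 m
P_cr = π²EI / L_e² = π² × 12.9×10⁹ × 1.033×10^-7 / 2.280² = 2.529×10^3 N
Factor of safety n = P_cr / P = 2.5290 / 0.775 = 3.26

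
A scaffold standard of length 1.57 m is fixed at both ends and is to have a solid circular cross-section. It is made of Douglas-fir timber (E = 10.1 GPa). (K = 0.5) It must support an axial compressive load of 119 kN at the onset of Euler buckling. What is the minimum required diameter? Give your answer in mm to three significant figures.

L_e = K·L = 0.5 × 1.57 = 0.7850 m
Required I = P_cr·L_e²/(π²E) = 1.190×10^5 × 0.7850² / (π² × 1.01×10^10) = 7.356×10^-7 m⁴
I_req = 7.356×10^5 mm⁴
Solid circle: I = πd⁴/64  ⇒  d = (64I/π)^(1/4) = (64×7.356×10^5/π)^(1/4) = 62.2 mm

d ≈ 62.2 mm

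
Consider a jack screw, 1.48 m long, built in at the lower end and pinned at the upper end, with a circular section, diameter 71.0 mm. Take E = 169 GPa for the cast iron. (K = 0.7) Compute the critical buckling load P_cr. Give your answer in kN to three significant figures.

I = πd⁴/64 = π×71.0⁴/64 = 1.247×10^6 mm⁴
I = 1.247×10^6 mm⁴ = 1.247×10^-6 m⁴
Effective length L_e = K·L = 0.7 × 1.48 = 1.036 m
P_cr = π²EI / L_e² = π² × 169×10⁹ × 1.247×10^-6 / 1.036² = 1.939×10^6 N

P_cr ≈ 1940 kN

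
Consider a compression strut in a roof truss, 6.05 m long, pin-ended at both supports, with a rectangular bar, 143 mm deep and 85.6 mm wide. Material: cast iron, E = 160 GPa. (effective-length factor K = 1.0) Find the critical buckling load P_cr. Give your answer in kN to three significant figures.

P_cr ≈ 322 kN

Buckling occurs about the weak axis: I_min = h·b³/12 with b = 85.6 mm (the shorter side).
I_min = 143×85.6³/12 = 7.474×10^6 mm⁴
I = 7.474×10^6 mm⁴ = 7.474×10^-6 m⁴
Effective length L_e = K·L = 1 × 6.05 = 6.050 m
P_cr = π²EI / L_e² = π² × 160×10⁹ × 7.474×10^-6 / 6.050² = 3.225×10^5 N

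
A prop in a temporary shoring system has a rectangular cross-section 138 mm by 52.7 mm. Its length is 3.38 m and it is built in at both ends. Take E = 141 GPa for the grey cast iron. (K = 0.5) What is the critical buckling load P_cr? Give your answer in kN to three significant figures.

P_cr ≈ 820 kN

Buckling occurs about the weak axis: I_min = h·b³/12 with b = 52.7 mm (the shorter side).
I_min = 138×52.7³/12 = 1.683×10^6 mm⁴
I = 1.683×10^6 mm⁴ = 1.683×10^-6 m⁴
Effective length L_e = K·L = 0.5 × 3.38 = 1.690 m
P_cr = π²EI / L_e² = π² × 141×10⁹ × 1.683×10^-6 / 1.690² = 8.201×10^5 N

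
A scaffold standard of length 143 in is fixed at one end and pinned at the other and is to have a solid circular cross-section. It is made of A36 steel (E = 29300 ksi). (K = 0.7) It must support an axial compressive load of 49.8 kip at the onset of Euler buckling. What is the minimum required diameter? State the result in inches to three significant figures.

L_e = K·L = 0.7 × 143 = 100.1 in
Required I = P_cr·L_e²/(π²E) = 4.980×10^4 × 100.1² / (π² × 2.93×10^7) = 1.726 in⁴
Solid circle: I = πd⁴/64  ⇒  d = (64I/π)^(1/4) = (64×1.726/π)^(1/4) = 2.43 in

d ≈ 2.43 in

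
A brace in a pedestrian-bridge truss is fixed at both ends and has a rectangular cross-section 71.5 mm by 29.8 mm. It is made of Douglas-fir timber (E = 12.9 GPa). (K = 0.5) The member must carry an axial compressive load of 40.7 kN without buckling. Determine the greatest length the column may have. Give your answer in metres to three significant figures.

L_max ≈ 1.40 m

Buckling occurs about the weak axis: I_min = h·b³/12 with b = 29.8 mm (the shorter side).
I_min = 71.5×29.8³/12 = 1.577×10^5 mm⁴
I = 1.577×10^-7 m⁴
At the buckling limit P_cr = P = 4.070×10^4 N
From P_cr = π²EI/(K·L)²:  L = (1/K)·√(π²EI/P_cr) = (1/0.5)·√(π²×1.29×10^10×1.577×10^-7/4.070×10^4)
L = 1.40 m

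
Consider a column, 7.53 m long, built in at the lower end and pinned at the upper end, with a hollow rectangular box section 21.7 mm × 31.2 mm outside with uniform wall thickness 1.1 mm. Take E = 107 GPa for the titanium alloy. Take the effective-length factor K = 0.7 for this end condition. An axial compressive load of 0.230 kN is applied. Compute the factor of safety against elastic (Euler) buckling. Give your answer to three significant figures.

Inner dimensions: h_i = 31.2 − 2×1.1 = 29.00 mm, b_i = 21.7 − 2×1.1 = 19.50 mm
Weak-axis I_min = (h_o·b_o³ − h_i·b_i³)/12 with b_o = 21.7, b_i = 19.50 mm (shorter outer/inner sides).
I_min = (31.2×21.7³ − 29.00×19.50³)/12 = 8.648×10^3 mm⁴
I = 8.648×10^3 mm⁴ = 8.648×10^-9 m⁴
Effective length L_e = K·L = 0.7 × 7.53 = 5.271 m
P_cr = π²EI / L_e² = π² × 107×10⁹ × 8.648×10^-9 / 5.271² = 328.7 N
Factor of safety n = P_cr / P = 0.32872 / 0.230 = 1.43

n ≈ 1.43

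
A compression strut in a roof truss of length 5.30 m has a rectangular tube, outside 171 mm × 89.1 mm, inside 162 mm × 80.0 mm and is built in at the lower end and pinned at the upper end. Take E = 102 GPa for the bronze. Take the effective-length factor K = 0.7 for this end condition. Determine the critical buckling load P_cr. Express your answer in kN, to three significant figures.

P_cr ≈ 232 kN

Weak-axis I_min = (h_o·b_o³ − h_i·b_i³)/12 with b_o = 89.1, b_i = 80.00 mm (shorter outer/inner sides).
I_min = (171×89.1³ − 162.0×80.00³)/12 = 3.168×10^6 mm⁴
I = 3.168×10^6 mm⁴ = 3.168×10^-6 m⁴
Effective length L_e = K·L = 0.7 × 5.30 = 3.710 m
P_cr = π²EI / L_e² = π² × 102×10⁹ × 3.168×10^-6 / 3.710² = 2.317×10^5 N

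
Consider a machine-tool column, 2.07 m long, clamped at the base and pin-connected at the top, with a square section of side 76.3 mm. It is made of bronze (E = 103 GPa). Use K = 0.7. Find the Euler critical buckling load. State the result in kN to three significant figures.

I = a⁴/12 = 76.3⁴/12 = 2.824×10^6 mm⁴
I = 2.824×10^6 mm⁴ = 2.824×10^-6 m⁴
Effective length L_e = K·L = 0.7 × 2.07 = 1.449 m
P_cr = π²EI / L_e² = π² × 103×10⁹ × 2.824×10^-6 / 1.449² = 1.367×10^6 N

P_cr ≈ 1370 kN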